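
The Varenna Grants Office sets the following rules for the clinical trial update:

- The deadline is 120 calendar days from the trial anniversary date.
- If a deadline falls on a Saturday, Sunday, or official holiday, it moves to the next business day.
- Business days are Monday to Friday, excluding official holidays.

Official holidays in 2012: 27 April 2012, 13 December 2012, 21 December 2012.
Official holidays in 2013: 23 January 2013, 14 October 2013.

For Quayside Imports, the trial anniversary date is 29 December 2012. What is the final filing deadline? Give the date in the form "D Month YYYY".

120 calendar days after 29 December 2012 is 28 April 2013.
28 April 2013 is a Sunday, so it moves to the next business day, 29 April 2013 (Monday).
Deadline: 29 April 2013.

29 April 2013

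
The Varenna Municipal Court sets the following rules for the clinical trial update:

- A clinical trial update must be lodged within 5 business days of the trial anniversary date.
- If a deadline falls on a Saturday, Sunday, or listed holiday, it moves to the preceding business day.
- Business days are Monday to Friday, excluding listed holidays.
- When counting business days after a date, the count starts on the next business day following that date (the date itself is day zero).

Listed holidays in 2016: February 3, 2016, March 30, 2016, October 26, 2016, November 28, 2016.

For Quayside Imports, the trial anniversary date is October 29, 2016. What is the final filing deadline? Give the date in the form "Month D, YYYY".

5 business days after October 29, 2016, excluding weekends and holidays, is November 4, 2016.
November 4, 2016 is a Friday and not a listed holiday, so it stands.
Final deadline: November 4, 2016.

November 4, 2016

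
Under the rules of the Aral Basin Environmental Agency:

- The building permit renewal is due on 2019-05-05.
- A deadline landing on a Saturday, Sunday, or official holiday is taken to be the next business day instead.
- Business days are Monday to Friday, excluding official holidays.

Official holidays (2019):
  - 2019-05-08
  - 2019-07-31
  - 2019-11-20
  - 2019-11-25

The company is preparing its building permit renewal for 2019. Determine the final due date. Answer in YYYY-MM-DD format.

2019-05-06

Start from the fixed due date, 2019-05-05.
Because 2019-05-05 is a Sunday, the deadline becomes 2019-05-06 (Monday).
Final deadline: 2019-05-06.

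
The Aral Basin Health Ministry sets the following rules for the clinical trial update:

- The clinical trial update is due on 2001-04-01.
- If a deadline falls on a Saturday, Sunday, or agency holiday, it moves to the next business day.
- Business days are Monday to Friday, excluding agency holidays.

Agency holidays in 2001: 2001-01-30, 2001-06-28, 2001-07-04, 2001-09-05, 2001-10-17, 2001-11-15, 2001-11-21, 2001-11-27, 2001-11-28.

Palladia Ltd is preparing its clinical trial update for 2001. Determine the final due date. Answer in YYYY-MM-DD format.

2001-04-02

Start from the fixed due date, 2001-04-01.
2001-04-01 falls on a Sunday. Rolling to the next business day gives 2001-04-02, a Monday.
Deadline: 2001-04-02.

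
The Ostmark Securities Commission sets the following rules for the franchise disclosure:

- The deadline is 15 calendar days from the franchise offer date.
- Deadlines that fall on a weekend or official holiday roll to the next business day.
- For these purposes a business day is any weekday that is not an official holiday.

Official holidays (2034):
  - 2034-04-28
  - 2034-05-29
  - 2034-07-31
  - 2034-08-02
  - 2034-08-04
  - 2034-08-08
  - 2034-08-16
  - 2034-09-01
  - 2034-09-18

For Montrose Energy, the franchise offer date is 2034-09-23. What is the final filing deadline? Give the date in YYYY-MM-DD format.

2034-10-09

15 calendar days after 2034-09-23 is 2034-10-08.
2034-10-08 is a Sunday; the next business day is 2034-10-09 (Monday).
Deadline: 2034-10-09.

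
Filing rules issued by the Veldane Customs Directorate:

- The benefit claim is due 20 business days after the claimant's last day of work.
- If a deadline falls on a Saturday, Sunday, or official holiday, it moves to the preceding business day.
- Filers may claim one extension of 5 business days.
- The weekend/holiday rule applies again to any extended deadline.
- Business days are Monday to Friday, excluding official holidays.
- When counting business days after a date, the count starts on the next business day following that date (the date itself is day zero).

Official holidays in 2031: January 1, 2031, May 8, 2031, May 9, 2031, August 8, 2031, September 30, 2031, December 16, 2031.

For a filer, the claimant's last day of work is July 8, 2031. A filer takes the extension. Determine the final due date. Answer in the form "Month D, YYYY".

20 business days after July 8, 2031, excluding weekends and holidays, is August 5, 2031.
Since August 5, 2031 is a Tuesday and not a holiday, the date is unchanged.
The 5-business-day extension runs from August 5, 2031 to August 13, 2031.
August 13, 2031 is a Wednesday and not a listed holiday, so it stands.
Deadline: August 13, 2031.

August 13, 2031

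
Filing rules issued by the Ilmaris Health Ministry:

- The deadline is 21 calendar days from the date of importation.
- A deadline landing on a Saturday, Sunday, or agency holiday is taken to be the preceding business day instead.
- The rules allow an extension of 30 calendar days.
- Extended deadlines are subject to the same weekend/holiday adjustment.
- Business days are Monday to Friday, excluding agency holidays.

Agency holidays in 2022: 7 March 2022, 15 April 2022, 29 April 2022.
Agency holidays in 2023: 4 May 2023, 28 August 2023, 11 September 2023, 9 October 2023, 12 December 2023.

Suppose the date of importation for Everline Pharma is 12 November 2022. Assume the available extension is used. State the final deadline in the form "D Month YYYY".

30 December 2022

Trigger date 12 November 2022 + 21 calendar days = 3 December 2022.
3 December 2022 is a Saturday; the preceding business day is 2 December 2022 (Friday).
The 30-calendar-day extension moves the deadline from 2 December 2022 to 1 January 2023.
1 January 2023 is a Sunday; the preceding business day is 30 December 2022 (Friday).
So the filing is due 30 December 2022.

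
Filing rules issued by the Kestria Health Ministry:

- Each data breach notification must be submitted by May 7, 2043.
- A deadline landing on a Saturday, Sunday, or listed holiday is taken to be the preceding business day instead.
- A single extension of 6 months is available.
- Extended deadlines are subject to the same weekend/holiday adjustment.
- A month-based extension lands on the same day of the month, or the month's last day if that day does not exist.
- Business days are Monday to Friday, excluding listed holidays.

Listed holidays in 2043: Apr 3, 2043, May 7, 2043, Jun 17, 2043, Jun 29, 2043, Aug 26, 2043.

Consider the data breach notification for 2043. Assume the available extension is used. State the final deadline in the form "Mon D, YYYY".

Nov 6, 2043

The stated deadline is May 7, 2043.
Because May 7, 2043 is a listed holiday, the deadline becomes May 6, 2043 (Wednesday).
Applying the 6 months extension: 6 months after May 6, 2043 is Nov 6, 2043.
Nov 6, 2043 is a Friday and not a listed holiday, so it stands.
Final deadline: Nov 6, 2043.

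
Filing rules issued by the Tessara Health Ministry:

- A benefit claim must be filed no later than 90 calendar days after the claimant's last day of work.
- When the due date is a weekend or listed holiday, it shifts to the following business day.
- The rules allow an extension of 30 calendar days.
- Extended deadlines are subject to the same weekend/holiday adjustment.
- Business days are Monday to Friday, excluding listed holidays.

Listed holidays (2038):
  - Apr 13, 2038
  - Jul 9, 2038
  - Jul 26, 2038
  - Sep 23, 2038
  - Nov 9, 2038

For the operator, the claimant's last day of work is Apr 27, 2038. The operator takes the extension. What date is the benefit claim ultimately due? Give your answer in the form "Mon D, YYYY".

Adding 90 calendar days to Apr 27, 2038 gives Jul 26, 2038.
Because Jul 26, 2038 is a listed holiday, the deadline becomes Jul 27, 2038 (Tuesday).
With the 30-day extension, Jul 27, 2038 becomes Aug 26, 2038.
Aug 26, 2038 falls on a Thursday, which is a business day, so no adjustment is needed.
Deadline: Aug 26, 2038.

Aug 26, 2038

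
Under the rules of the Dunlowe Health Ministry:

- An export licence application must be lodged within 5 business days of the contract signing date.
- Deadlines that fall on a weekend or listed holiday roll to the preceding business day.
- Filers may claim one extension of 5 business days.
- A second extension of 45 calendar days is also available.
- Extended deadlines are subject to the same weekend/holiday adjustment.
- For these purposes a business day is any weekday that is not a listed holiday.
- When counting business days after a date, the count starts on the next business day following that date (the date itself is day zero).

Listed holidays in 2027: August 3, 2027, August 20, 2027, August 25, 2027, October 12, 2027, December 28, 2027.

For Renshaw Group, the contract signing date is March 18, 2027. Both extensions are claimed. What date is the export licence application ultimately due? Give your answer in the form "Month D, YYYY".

May 14, 2027

Starting the day after March 18, 2027 and counting 5 business days lands on March 25, 2027.
Since March 25, 2027 is a Thursday and not a holiday, the date is unchanged.
The 5-business-day extension runs from March 25, 2027 to April 1, 2027.
April 1, 2027 falls on a Thursday, which is a business day, so no adjustment is needed.
The 45-calendar-day extension moves the deadline from April 1, 2027 to May 16, 2027.
May 16, 2027 is a Sunday; the preceding business day is May 14, 2027 (Friday).
Deadline: May 14, 2027.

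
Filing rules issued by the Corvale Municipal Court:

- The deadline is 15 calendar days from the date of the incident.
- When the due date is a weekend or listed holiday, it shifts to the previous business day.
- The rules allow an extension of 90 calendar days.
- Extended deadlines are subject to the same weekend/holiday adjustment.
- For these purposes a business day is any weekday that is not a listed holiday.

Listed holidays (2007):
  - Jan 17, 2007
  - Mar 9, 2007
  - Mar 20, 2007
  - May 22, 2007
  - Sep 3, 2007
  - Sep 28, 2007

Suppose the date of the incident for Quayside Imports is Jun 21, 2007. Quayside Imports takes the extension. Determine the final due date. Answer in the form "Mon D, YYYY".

Oct 4, 2007

Adding 15 calendar days to Jun 21, 2007 gives Jul 6, 2007.
Jul 6, 2007 (Friday) is already a business day.
Applying the 90-calendar-day extension: Jul 6, 2007 + 90 days = Oct 4, 2007.
Oct 4, 2007 (Thursday) is already a business day.
Final deadline: Oct 4, 2007.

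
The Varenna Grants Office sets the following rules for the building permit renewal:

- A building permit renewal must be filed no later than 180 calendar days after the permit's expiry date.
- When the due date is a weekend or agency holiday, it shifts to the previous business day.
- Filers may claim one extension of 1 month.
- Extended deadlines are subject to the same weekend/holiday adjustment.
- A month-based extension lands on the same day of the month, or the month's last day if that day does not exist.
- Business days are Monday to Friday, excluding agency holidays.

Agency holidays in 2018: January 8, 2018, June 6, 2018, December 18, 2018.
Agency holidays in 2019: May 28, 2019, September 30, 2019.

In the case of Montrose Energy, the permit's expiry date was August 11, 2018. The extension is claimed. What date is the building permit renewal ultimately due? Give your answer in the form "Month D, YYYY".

Trigger date August 11, 2018 + 180 calendar days = February 7, 2019.
February 7, 2019 is a Thursday and not a listed holiday, so it stands.
Add 1 month to February 7, 2019: March 7, 2019.
March 7, 2019 (Thursday) is already a business day.
Final deadline: March 7, 2019.

March 7, 2019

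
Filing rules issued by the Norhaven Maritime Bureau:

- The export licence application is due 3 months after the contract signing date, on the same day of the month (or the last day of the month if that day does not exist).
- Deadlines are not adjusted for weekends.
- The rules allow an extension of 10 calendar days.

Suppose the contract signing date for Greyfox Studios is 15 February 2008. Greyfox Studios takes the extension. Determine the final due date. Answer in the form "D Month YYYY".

3 months from 15 February 2008 is 15 May 2008.
15 May 2008 is a Thursday; no weekend or holiday adjustment applies.
Applying the 10-calendar-day extension: 15 May 2008 + 10 days = 25 May 2008.
25 May 2008 is a Sunday; no weekend or holiday adjustment applies.
Deadline: 25 May 2008.

25 May 2008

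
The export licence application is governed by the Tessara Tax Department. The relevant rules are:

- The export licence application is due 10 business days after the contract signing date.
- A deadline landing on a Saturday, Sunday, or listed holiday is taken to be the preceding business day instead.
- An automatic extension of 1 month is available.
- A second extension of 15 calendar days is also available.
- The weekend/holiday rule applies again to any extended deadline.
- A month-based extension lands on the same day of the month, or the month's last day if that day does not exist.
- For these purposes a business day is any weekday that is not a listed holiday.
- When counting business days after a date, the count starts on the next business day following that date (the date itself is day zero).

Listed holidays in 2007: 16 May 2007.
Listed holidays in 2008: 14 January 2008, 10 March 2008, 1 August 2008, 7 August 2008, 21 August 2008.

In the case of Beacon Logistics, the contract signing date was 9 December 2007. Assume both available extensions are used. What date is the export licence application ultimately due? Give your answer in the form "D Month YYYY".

5 February 2008

Starting the day after 9 December 2007 and counting 10 business days lands on 21 December 2007.
21 December 2007 falls on a Friday, which is a business day, so no adjustment is needed.
Add 1 month to 21 December 2007: 21 January 2008.
21 January 2008 is a Monday and not a listed holiday, so it stands.
With the 15-day extension, 21 January 2008 becomes 5 February 2008.
5 February 2008 is a Tuesday and not a listed holiday, so it stands.
The final due date is 5 February 2008.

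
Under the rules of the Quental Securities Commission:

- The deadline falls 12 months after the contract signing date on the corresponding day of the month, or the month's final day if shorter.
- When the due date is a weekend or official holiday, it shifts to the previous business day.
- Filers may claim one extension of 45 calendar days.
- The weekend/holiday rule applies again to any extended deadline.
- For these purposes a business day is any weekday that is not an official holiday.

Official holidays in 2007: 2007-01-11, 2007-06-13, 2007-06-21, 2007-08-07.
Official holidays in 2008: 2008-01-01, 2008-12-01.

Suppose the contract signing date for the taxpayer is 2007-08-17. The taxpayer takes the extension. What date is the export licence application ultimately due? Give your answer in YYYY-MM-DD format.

2008-09-29

12 months after 2007-08-17, on the same day of the month, is 2008-08-17.
Because 2008-08-17 is a Sunday, the deadline becomes 2008-08-15 (Friday).
Add the 45 calendar-day extension to 2008-08-15: 2008-09-29.
2008-09-29 (Monday) is already a business day.
Final deadline: 2008-09-29.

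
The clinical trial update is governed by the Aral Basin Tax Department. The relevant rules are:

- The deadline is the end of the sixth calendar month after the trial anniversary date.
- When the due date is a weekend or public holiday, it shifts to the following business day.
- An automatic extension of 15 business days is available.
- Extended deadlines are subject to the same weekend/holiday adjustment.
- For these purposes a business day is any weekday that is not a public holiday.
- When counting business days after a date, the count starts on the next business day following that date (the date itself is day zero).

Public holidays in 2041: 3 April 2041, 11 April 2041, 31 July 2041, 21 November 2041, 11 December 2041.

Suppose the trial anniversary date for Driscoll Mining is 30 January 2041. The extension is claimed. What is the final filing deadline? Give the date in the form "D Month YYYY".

22 August 2041

6 months after 30 January 2041 is July 2041; that month ends on 31 July 2041.
31 July 2041 is a listed holiday, so it moves to the next business day, 1 August 2041 (Thursday).
Applying the 15-business-day extension: 15 business days after 1 August 2041 is 22 August 2041.
22 August 2041 is a Thursday and not a listed holiday, so it stands.
Deadline: 22 August 2041.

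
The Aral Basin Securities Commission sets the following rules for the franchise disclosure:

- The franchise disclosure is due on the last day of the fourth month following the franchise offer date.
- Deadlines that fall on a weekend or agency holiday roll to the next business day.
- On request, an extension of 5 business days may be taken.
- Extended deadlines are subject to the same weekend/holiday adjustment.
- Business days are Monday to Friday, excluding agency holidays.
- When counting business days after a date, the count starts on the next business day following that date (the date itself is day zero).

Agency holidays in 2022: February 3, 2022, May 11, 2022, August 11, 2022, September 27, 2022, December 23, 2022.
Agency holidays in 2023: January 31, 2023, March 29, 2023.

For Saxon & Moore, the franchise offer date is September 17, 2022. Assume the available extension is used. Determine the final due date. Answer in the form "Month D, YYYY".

4 months after September 17, 2022 is January 2023; that month ends on January 31, 2023.
January 31, 2023 falls on a listed holiday. Rolling to the next business day gives February 1, 2023, a Wednesday.
The 5-business-day extension runs from February 1, 2023 to February 8, 2023.
February 8, 2023 (Wednesday) is already a business day.
Deadline: February 8, 2023.

February 8, 2023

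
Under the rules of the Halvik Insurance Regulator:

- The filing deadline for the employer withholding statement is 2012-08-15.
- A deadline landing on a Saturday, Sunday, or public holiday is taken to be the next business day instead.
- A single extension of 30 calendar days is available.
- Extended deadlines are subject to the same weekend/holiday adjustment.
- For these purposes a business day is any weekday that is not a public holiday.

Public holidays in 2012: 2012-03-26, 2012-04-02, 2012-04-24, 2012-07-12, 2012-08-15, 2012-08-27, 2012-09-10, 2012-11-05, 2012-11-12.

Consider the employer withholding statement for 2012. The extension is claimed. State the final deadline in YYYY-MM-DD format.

The stated deadline is 2012-08-15.
Because 2012-08-15 is a listed holiday, the deadline becomes 2012-08-16 (Thursday).
The 30-calendar-day extension moves the deadline from 2012-08-16 to 2012-09-15.
2012-09-15 is a Saturday, so it moves to the next business day, 2012-09-17 (Monday).
Deadline: 2012-09-17.

2012-09-17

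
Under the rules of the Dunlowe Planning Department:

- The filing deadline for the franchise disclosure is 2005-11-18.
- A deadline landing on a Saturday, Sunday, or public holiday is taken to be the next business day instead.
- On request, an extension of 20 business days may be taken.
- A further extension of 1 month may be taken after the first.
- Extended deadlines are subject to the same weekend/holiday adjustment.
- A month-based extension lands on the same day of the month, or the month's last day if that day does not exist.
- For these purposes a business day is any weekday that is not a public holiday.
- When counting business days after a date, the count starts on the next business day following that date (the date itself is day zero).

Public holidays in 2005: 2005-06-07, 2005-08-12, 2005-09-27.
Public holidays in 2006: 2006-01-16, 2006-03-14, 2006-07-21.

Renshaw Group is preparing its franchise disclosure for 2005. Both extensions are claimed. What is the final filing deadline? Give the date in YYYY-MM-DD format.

Start from the fixed due date, 2005-11-18.
Since 2005-11-18 is a Friday and not a holiday, the date is unchanged.
Applying the 20-business-day extension: 20 business days after 2005-11-18 is 2005-12-16.
Since 2005-12-16 is a Friday and not a holiday, the date is unchanged.
The 1 month extension carries 2005-12-16 to 2006-01-16.
2006-01-16 is a listed holiday, so it moves to the next business day, 2006-01-17 (Tuesday).
The final due date is 2006-01-17.

2006-01-17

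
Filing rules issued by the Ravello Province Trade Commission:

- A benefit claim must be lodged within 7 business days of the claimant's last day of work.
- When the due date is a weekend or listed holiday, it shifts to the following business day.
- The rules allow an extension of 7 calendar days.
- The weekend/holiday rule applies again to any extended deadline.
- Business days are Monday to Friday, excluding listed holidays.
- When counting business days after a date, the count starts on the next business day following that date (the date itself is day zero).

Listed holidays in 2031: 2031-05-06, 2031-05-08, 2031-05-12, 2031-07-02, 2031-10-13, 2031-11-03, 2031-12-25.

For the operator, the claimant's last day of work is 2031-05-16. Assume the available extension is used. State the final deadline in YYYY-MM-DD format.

7 business days after 2031-05-16, excluding weekends and holidays, is 2031-05-27.
Since 2031-05-27 is a Tuesday and not a holiday, the date is unchanged.
Applying the 7-calendar-day extension: 2031-05-27 + 7 days = 2031-06-03.
2031-06-03 is a Tuesday and not a listed holiday, so it stands.
The final due date is 2031-06-03.

2031-06-03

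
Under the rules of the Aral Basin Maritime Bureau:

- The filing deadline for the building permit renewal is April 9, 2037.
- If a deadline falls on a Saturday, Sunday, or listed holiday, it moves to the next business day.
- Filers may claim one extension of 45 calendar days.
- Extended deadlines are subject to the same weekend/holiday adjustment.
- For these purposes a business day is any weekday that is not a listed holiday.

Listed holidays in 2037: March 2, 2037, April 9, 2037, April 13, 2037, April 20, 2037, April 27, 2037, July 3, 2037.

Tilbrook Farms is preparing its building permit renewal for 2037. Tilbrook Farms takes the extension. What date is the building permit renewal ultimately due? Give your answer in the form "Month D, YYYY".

The stated deadline is April 9, 2037.
April 9, 2037 falls on a listed holiday. Rolling to the next business day gives April 10, 2037, a Friday.
Applying the 45-calendar-day extension: April 10, 2037 + 45 days = May 25, 2037.
May 25, 2037 is a Monday and not a listed holiday, so it stands.
So the filing is due May 25, 2037.

May 25, 2037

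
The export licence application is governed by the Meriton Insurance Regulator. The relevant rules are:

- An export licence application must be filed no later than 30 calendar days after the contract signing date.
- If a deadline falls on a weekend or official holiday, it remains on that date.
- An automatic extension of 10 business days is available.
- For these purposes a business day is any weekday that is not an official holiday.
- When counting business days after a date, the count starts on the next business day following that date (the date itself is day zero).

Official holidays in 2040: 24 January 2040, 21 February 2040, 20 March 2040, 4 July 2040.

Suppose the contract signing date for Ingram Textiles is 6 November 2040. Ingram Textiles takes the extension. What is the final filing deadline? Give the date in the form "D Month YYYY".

20 December 2040

From 6 November 2040, 30 calendar days later is 6 December 2040.
6 December 2040 falls on a Thursday. The rules make no weekend/holiday allowance, so it remains 6 December 2040.
Applying the 10-business-day extension: 10 business days after 6 December 2040 is 20 December 2040.
No adjustment is made for weekends or holidays, so 20 December 2040 stands.
Final deadline: 20 December 2040.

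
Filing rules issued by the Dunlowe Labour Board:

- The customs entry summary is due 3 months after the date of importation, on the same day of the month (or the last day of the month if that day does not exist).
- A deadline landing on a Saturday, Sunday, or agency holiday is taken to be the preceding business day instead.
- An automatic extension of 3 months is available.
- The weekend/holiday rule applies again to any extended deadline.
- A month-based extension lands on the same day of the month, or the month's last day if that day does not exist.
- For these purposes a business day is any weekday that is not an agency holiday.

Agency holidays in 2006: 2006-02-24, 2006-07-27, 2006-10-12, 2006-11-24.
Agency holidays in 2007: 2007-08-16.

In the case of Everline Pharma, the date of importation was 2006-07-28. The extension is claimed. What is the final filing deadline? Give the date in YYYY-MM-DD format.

3 months after 2006-07-28, on the same day of the month, is 2006-10-28.
2006-10-28 is a Saturday, so it moves to the preceding business day, 2006-10-27 (Friday).
Add 3 months to 2006-10-27: 2007-01-27.
2007-01-27 is a Saturday; the preceding business day is 2007-01-26 (Friday).
Deadline: 2007-01-26.

2007-01-26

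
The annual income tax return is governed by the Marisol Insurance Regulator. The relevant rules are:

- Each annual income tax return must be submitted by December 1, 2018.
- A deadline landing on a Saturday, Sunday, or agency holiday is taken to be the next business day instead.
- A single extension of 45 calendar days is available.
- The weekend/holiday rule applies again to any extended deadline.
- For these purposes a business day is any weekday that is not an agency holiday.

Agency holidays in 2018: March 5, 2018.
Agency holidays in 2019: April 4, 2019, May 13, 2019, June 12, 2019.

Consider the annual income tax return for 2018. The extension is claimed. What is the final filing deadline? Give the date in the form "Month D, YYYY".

January 17, 2019

The statutory due date is December 1, 2018.
Because December 1, 2018 is a Saturday, the deadline becomes December 3, 2018 (Monday).
With the 45-day extension, December 3, 2018 becomes January 17, 2019.
January 17, 2019 falls on a Thursday, which is a business day, so no adjustment is needed.
Final deadline: January 17, 2019.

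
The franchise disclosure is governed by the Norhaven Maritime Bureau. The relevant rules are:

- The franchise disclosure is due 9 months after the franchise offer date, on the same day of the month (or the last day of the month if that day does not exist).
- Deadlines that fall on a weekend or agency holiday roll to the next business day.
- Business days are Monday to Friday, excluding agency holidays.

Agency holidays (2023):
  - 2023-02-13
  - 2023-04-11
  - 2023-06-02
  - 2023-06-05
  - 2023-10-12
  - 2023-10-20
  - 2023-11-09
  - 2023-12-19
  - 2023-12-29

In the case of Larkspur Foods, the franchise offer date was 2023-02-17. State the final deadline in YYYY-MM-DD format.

Moving 9 months forward from 2023-02-17 on the corresponding day gives 2023-11-17.
2023-11-17 (Friday) is already a business day.
So the filing is due 2023-11-17.

2023-11-17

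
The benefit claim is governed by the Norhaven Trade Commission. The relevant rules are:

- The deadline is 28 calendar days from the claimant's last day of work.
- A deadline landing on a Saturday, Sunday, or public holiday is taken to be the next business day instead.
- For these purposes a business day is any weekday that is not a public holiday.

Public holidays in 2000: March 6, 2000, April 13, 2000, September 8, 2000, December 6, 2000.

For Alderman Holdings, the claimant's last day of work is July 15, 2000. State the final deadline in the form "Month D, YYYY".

28 calendar days after July 15, 2000 is August 12, 2000.
August 12, 2000 is a Saturday; the next business day is August 14, 2000 (Monday).
The final due date is August 14, 2000.

August 14, 2000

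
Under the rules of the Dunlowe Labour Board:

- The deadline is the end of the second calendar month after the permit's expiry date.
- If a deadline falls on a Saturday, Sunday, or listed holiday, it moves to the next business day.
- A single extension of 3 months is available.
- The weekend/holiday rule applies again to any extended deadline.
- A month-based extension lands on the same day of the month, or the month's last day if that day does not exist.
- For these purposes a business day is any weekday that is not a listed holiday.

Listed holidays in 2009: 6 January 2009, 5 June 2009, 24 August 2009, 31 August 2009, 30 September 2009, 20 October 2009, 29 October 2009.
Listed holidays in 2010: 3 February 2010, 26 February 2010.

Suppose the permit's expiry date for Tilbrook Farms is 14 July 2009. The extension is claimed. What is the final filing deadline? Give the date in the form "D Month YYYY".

1 January 2010

2 months after 14 July 2009 falls in September 2009; the last day of that month is 30 September 2009.
30 September 2009 falls on a listed holiday. Rolling to the next business day gives 1 October 2009, a Thursday.
The 3 months extension carries 1 October 2009 to 1 January 2010.
Since 1 January 2010 is a Friday and not a holiday, the date is unchanged.
The final due date is 1 January 2010.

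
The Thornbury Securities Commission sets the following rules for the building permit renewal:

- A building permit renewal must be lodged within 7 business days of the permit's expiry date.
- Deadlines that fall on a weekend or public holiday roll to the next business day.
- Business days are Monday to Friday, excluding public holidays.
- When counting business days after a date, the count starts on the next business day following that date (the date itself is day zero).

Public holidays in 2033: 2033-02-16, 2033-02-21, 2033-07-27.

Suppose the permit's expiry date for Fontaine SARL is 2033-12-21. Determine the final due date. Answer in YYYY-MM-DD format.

7 business days after 2033-12-21, excluding weekends and holidays, is 2033-12-30.
2033-12-30 falls on a Friday, which is a business day, so no adjustment is needed.
Final deadline: 2033-12-30.

2033-12-30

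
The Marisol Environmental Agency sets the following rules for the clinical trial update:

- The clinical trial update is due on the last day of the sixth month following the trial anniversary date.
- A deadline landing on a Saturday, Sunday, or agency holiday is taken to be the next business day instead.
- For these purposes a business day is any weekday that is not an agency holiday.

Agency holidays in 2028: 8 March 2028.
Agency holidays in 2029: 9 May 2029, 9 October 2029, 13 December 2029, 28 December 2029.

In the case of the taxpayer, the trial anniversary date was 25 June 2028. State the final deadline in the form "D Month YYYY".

6 months after 25 June 2028 is December 2028; that month ends on 31 December 2028.
31 December 2028 falls on a Sunday. Rolling to the next business day gives 1 January 2029, a Monday.
So the filing is due 1 January 2029.

1 January 2029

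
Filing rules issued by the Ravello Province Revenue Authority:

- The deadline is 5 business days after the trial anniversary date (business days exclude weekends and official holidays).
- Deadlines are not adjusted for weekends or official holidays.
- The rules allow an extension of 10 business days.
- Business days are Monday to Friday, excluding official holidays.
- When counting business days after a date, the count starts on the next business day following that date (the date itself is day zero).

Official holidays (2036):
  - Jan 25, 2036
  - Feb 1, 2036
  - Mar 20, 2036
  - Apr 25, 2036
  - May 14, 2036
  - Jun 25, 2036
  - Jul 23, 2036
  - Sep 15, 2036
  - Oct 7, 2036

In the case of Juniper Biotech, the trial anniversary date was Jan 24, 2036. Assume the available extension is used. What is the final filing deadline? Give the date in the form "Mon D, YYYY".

Feb 18, 2036

Counting 5 business days after Jan 24, 2036 (skipping weekends and listed holidays) reaches Feb 4, 2036.
Feb 4, 2036 falls on a Monday. The rules make no weekend/holiday allowance, so it remains Feb 4, 2036.
Counting 10 further business days from Feb 4, 2036 reaches Feb 18, 2036.
No adjustment is made for weekends or holidays, so Feb 18, 2036 stands.
Deadline: Feb 18, 2036.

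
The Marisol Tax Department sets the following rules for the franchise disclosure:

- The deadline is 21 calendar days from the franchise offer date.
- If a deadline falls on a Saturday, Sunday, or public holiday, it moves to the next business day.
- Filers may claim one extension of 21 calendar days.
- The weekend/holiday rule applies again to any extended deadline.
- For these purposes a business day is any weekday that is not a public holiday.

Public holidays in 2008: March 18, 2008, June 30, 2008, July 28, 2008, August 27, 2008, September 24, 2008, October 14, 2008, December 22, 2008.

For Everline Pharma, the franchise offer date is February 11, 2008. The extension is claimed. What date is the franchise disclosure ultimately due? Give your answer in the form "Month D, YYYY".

From February 11, 2008, 21 calendar days later is March 3, 2008.
March 3, 2008 is a Monday and not a listed holiday, so it stands.
Applying the 21-calendar-day extension: March 3, 2008 + 21 days = March 24, 2008.
March 24, 2008 (Monday) is already a business day.
Deadline: March 24, 2008.

March 24, 2008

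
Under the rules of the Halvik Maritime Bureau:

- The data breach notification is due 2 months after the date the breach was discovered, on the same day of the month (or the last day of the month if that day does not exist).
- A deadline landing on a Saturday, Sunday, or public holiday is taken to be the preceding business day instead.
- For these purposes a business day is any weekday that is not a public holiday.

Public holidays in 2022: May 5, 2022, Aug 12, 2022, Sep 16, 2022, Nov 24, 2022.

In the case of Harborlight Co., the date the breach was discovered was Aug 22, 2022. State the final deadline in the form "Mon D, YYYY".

Oct 21, 2022

Moving 2 months forward from Aug 22, 2022 on the corresponding day gives Oct 22, 2022.
Oct 22, 2022 falls on a Saturday. Rolling to the preceding business day gives Oct 21, 2022, a Friday.
Deadline: Oct 21, 2022.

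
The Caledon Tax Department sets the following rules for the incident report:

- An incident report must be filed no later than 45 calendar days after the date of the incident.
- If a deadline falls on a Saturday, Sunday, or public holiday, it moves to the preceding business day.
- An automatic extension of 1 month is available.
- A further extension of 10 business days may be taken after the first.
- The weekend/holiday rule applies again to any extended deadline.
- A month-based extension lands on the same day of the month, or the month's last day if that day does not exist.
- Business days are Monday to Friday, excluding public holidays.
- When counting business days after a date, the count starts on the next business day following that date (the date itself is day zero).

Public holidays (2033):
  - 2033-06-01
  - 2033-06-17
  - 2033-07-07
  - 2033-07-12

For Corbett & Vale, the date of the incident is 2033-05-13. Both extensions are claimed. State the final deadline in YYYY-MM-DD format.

2033-08-10

45 calendar days after 2033-05-13 is 2033-06-27.
2033-06-27 (Monday) is already a business day.
Add 1 month to 2033-06-27: 2033-07-27.
2033-07-27 is a Wednesday and not a listed holiday, so it stands.
The 10-business-day extension runs from 2033-07-27 to 2033-08-10.
2033-08-10 is a Wednesday and not a listed holiday, so it stands.
Deadline: 2033-08-10.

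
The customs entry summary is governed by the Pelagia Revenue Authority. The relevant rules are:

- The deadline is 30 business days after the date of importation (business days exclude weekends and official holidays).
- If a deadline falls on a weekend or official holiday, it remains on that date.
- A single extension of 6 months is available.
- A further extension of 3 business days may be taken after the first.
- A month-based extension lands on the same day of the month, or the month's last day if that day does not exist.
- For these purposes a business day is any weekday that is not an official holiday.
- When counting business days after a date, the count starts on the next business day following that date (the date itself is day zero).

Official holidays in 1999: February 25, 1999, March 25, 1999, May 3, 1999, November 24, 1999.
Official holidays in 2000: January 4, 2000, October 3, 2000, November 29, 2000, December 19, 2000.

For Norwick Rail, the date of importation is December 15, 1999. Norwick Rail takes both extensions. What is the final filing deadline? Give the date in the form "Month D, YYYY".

August 1, 2000

30 business days after December 15, 1999, excluding weekends and holidays, is January 27, 2000.
January 27, 2000 falls on a Thursday. The rules make no weekend/holiday allowance, so it remains January 27, 2000.
The 6 months extension carries January 27, 2000 to July 27, 2000.
July 27, 2000 is a Thursday; no weekend or holiday adjustment applies.
Applying the 3-business-day extension: 3 business days after July 27, 2000 is August 1, 2000.
August 1, 2000 is a Tuesday; no weekend or holiday adjustment applies.
So the filing is due August 1, 2000.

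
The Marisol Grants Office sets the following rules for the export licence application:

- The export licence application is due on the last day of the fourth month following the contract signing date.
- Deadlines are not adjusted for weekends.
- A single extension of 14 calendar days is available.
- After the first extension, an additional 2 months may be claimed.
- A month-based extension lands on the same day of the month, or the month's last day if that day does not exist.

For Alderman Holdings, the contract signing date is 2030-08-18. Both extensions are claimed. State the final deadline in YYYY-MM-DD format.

2031-03-14

4 months after 2030-08-18 is December 2030; that month ends on 2030-12-31.
No adjustment is made for weekends or holidays, so 2030-12-31 stands.
Add the 14 calendar-day extension to 2030-12-31: 2031-01-14.
No adjustment is made for weekends or holidays, so 2031-01-14 stands.
Applying the 2 months extension: 2 months after 2031-01-14 is 2031-03-14.
2031-03-14 falls on a Friday. The rules make no weekend/holiday allowance, so it remains 2031-03-14.
Final deadline: 2031-03-14.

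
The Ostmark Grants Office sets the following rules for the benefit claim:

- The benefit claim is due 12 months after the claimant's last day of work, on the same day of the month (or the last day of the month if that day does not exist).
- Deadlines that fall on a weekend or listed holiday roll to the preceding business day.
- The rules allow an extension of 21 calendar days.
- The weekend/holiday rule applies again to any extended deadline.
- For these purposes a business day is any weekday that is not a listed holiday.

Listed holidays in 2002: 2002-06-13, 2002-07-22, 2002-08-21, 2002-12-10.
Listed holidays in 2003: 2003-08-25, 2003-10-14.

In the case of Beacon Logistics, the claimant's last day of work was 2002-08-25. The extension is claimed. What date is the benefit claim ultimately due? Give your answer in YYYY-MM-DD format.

2003-09-12

12 months from 2002-08-25 is 2003-08-25.
2003-08-25 falls on a listed holiday. Rolling to the preceding business day gives 2003-08-22, a Friday.
The 21-calendar-day extension moves the deadline from 2003-08-22 to 2003-09-12.
2003-09-12 (Friday) is already a business day.
Deadline: 2003-09-12.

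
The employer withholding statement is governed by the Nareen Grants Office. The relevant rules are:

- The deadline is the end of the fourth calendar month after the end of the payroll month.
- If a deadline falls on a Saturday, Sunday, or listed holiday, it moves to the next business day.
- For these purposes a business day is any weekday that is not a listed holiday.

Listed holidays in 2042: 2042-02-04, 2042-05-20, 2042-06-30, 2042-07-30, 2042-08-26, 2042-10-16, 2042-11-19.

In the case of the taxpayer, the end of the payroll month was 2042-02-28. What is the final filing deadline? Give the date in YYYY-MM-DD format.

2042-07-01

4 months after 2042-02-28 falls in June 2042; the last day of that month is 2042-06-30.
2042-06-30 is a listed holiday; the next business day is 2042-07-01 (Tuesday).
So the filing is due 2042-07-01.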